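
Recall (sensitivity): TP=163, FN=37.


Recall = TP/(TP+FN)
= 163/(163+37)
= 163/200 = 81.5%

81.5%


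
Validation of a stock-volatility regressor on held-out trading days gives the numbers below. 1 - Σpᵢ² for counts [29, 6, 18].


Probabilities: [29/53, 6/53, 18/53] ≈ [0.5472, 0.1132, 0.3396]
Σpᵢ² = (841 + 36 + 324)/53² = 1201/2809
Gini = 1 - Σpᵢ² = 1 - 1201/2809 = 0.5724

0.5724


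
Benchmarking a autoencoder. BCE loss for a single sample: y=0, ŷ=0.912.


BCE = -[y·ln(p) + (1-y)·ln(1-p)]
= -0 - 1·ln(1-0.912)
= -ln(0.088) = 2.4304

2.4304


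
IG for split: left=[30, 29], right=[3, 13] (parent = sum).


Parent = [33, 42], H_parent = 0.9896
H_left = 0.9998 (n=59), H_right = 0.6962 (n=16)
H_children = (59/75)·0.9998 + (16/75)·0.6962 = 0.935
IG = 0.9896 - 0.935 = 0.0546

0.0546


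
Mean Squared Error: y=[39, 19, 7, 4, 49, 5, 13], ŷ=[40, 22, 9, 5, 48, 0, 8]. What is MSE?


Squared errors: (39-40)²=1, (19-22)²=9, (7-9)²=4, (4-5)²=1, (49-48)²=1, (5-0)²=25, (13-8)²=25
Sum = 66
MSE = 66/7 = 66/7

66/7


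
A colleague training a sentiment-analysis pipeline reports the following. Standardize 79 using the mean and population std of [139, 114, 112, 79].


μ = 111, σ = 21.319
z = (79 - 111)/21.319 = -1.501

-1.501


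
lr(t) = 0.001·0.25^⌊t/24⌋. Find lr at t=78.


n_drops = ⌊78/24⌋ = 3
lr = 0.001·0.25^3 = 0.001·0.015625 = 0.000015625

0.000015625


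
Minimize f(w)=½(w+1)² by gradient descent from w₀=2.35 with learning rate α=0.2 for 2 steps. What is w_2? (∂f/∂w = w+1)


step 1: grad = 2.35+1 = 3.35; w = 2.35 - 0.2·(3.35) = 1.68
step 2: grad = 1.68+1 = 2.68; w = 1.68 - 0.2·(2.68) = 1.144

1.144


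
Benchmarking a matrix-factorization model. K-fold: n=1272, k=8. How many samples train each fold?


Fold size = 1272/8 = 159
Training per fold = 1272 - 159 = 1113

1113


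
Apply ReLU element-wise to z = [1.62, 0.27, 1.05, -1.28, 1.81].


ReLU(1.62) = max(0, 1.62) = 1.62
ReLU(0.27) = max(0, 0.27) = 0.27
ReLU(1.05) = max(0, 1.05) = 1.05
ReLU(-1.28) = max(0, -1.28) = 0.0
ReLU(1.81) = max(0, 1.81) = 1.81
result = [1.62, 0.27, 1.05, 0.0, 1.81]

[1.62, 0.27, 1.05, 0.0, 1.81]


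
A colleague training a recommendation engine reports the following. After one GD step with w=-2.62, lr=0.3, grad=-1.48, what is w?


w_new = w - α·∇
= -2.62 - 0.3·-1.48
= -2.62 + 0.444
= -2.176

-2.176


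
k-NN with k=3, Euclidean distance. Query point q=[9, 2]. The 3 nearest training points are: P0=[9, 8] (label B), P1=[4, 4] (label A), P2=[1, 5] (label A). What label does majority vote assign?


d(q,P0) = 6.0  (label B)
d(q,P1) = 5.3852  (label A)
d(q,P2) = 8.544  (label A)
Votes: A=2, B=1
Majority → A

A


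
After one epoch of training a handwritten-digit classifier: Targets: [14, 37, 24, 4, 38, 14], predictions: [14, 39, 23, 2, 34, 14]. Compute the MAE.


Absolute errors: |14-14|=0, |37-39|=2, |24-23|=1, |4-2|=2, |38-34|=4, |14-14|=0
Sum = 9
MAE = 9/6 = 3/2

3/2


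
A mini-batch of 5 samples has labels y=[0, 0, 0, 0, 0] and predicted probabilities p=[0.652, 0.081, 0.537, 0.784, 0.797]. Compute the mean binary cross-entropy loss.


L[0] = -ln(1-0.652) = -ln(0.348) = 1.0556
L[1] = -ln(1-0.081) = -ln(0.919) = 0.0845
L[2] = -ln(1-0.537) = -ln(0.463) = 0.77
L[3] = -ln(1-0.784) = -ln(0.216) = 1.5325
L[4] = -ln(1-0.797) = -ln(0.203) = 1.5945
mean = (1.0556 + 0.0845 + 0.77 + 1.5325 + 1.5945)/5 = 1.0074

1.0074


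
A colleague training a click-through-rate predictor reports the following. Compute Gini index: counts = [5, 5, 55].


Probabilities: [5/65, 5/65, 55/65] ≈ [0.0769, 0.0769, 0.8462]
Σpᵢ² = (25 + 25 + 3025)/65² = 3075/4225
Gini = 1 - Σpᵢ² = 1 - 3075/4225 = 0.2722

0.2722


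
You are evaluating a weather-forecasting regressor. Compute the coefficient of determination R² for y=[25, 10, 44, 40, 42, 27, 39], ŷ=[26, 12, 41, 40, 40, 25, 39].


ȳ = 32.4286
SS_res = Σ(y-ŷ)² = 22
SS_tot = Σ(y-ȳ)² = 913.71
R² = 1 - SS_res/SS_tot = 1 - 0.0241 = 0.9759

0.9759


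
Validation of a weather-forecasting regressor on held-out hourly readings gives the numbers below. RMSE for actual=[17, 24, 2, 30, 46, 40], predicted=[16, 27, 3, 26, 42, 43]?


MSE = 52/6 = 8.6667
RMSE = √(52/6) = 2.9439

2.9439


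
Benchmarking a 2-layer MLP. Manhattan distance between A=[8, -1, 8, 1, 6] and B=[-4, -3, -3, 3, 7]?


d = |8+ 4| + |-1+ 3| + |8+ 3| + |1-3| + |6-7|
  = 12 + 2 + 11 + 2 + 1
  = 28

28


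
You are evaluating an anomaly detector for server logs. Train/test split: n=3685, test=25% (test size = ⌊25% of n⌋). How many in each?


Test = ⌊3685·25/100⌋ = 921
Train = 3685 - 921 = 2764

Train: 2764, Test: 921


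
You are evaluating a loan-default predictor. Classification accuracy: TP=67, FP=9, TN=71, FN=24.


Accuracy = (TP+TN)/(TP+TN+FP+FN)
= (67+71)/(171)
= 138/171 = 80.7%

80.7%


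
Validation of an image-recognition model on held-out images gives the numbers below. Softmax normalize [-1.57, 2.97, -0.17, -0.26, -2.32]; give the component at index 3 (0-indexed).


Exponentials: e^-1.57=0.208, e^2.97=19.4919, e^-0.17=0.8437, e^-0.26=0.7711, e^-2.32=0.0983
Sum = 21.413
Softmax = [0.0097, 0.9103, 0.0394, 0.036, 0.0046]
p[3] = 0.7711/21.413 = 0.036

0.036


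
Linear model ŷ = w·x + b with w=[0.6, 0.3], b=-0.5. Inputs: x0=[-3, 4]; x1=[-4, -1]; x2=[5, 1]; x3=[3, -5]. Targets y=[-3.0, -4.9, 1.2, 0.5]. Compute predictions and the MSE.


ŷ0 = (0.6)·(-3) + (0.3)·(4) - 0.5 = -1.1
ŷ1 = (0.6)·(-4) + (0.3)·(-1) - 0.5 = -3.2
ŷ2 = (0.6)·(5) + (0.3)·(1) - 0.5 = 2.8
ŷ3 = (0.6)·(3) + (0.3)·(-5) - 0.5 = -0.2
errors² = [3.61, 2.89, 2.56, 0.49]
MSE = 9.5500/4 = 2.3875

2.3875


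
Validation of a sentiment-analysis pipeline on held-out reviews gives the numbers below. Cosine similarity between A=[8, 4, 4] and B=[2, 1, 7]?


A·B = 8·2 + 4·1 + 4·7 = 48
‖A‖ = √96 = 9.798, ‖B‖ = √54 = 7.3485
cos = 48/(√96·√54) = 48/√5184 = 0.6667

0.6667


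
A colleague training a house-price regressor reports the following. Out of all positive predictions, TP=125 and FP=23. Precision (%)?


Precision = TP/(TP+FP)
= 125/(125+23)
= 125/148 = 84.46%

84.46%


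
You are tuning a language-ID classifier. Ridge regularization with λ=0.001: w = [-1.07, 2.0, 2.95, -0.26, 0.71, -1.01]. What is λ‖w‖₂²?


‖w‖₂² = (-1.07)² + (2.0)² + (2.95)² + (-0.26)² + (0.71)² + (-1.01)²
     = 1.1449 + 4 + 8.7025 + 0.0676 + 0.5041 + 1.0201
     = 15.4392
λ·‖w‖₂² = 0.001·15.4392 = 0.015439

0.015439


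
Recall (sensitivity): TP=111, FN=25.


Recall = TP/(TP+FN)
= 111/(111+25)
= 111/136 = 81.62%

81.62%


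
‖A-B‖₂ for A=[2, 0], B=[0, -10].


d = √((2-0)² + (0+ 10)²)
  = √(4 + 100)
  = √104 = 10.198

10.198


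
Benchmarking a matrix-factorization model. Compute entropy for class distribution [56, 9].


Probabilities: [56/65, 9/65] ≈ [0.8615, 0.1385]
H = -((56/65)·log₂(56/65) + (9/65)·log₂(9/65))
  = 0.5802 bits

0.5802 bits


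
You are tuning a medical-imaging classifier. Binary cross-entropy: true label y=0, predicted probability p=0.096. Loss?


BCE = -[y·ln(p) + (1-y)·ln(1-p)]
= -0 - 1·ln(1-0.096)
= -ln(0.904) = 0.1009

0.1009


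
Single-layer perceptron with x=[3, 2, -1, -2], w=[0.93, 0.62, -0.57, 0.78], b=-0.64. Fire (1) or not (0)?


z = (3)·(0.93) + (2)·(0.62) + (-1)·(-0.57) + (-2)·(0.78) - 0.64
  = 2.4
step(z) = 1 (z≥0)

1


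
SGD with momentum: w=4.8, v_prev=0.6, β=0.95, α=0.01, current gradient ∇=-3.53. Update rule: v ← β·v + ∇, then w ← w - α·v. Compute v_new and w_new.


v_new = 0.95·0.6 - 3.53 = 0.57 - 3.53 = -2.96
w_new = 4.8 - 0.01·-2.96 = 4.8 + 0.0296 = 4.8296

v_new=-2.96, w_new=4.8296


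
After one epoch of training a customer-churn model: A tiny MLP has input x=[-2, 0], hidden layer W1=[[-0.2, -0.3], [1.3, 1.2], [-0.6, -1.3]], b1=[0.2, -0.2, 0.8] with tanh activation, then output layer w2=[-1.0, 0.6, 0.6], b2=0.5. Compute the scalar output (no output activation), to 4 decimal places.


z1[0] = (-0.2)·(-2) + (-0.3)·(0) + 0.2 = 0.6
z1[1] = (1.3)·(-2) + (1.2)·(0) - 0.2 = -2.8
z1[2] = (-0.6)·(-2) + (-1.3)·(0) + 0.8 = 2.0
h = tanh(z1) = [0.537, -0.9926, 0.964]
output = (-1.0)·(0.537) + (0.6)·(-0.9926) + (0.6)·(0.964) + 0.5 = -0.0542

-0.0542


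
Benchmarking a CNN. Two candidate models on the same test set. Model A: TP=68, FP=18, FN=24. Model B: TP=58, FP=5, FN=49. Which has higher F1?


Model A: P=68/86=0.7907, R=68/92=0.7391, F1=2PR/(P+R)=2TP/(2TP+FP+FN)=136/178=0.764
Model B: P=58/63=0.9206, R=58/107=0.5421, F1=2PR/(P+R)=2TP/(2TP+FP+FN)=116/170=0.6824
0.764 > 0.6824 → Model A

Model A


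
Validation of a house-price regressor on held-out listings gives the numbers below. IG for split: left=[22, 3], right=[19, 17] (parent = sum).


Parent = [41, 20], H_parent = 0.9127
H_left = 0.5294 (n=25), H_right = 0.9978 (n=36)
H_children = (25/61)·0.5294 + (36/61)·0.9978 = 0.8058
IG = 0.9127 - 0.8058 = 0.1069

0.1069


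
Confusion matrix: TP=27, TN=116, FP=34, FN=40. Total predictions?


Total = TP + TN + FP + FN
= 27 + 116 + 34 + 40
= 217
(Predicted positive: 61, predicted negative: 156)

217


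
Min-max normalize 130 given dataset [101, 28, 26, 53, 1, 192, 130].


min=1, max=192
(130-1)/(192-1) = 129/191 = 0.6754

0.6754


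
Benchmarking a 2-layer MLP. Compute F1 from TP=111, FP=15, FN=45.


Precision = 111/126 = 0.881
Recall = 111/156 = 0.7115
F1 = 2·P·R/(P+R) = 2·TP/(2·TP+FP+FN) = 222/(222+15+45) = 222/282 = 0.7872

0.7872


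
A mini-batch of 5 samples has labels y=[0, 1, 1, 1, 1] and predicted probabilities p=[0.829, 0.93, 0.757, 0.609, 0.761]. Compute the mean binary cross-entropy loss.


L[0] = -ln(1-0.829) = -ln(0.171) = 1.7661
L[1] = -ln(0.93) = 0.0726
L[2] = -ln(0.757) = 0.2784
L[3] = -ln(0.609) = 0.4959
L[4] = -ln(0.761) = 0.2731
mean = (1.7661 + 0.0726 + 0.2784 + 0.4959 + 0.2731)/5 = 0.5772

0.5772


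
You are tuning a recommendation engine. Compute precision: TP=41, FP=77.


Precision = TP/(TP+FP)
= 41/(41+77)
= 41/118 = 34.75%

34.75%


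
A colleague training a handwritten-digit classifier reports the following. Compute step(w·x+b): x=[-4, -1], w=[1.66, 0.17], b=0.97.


z = (-4)·(1.66) + (-1)·(0.17) + 0.97
  = -5.84
step(z) = 0 (z<0)

0


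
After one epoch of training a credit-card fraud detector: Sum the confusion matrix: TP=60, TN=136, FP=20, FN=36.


Total = TP + TN + FP + FN
= 60 + 136 + 20 + 36
= 252
(Predicted positive: 80, predicted negative: 172)

252


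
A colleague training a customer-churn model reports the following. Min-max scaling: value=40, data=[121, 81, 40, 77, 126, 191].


min=40, max=191
(40-40)/(191-40) = 0/151 = 0.0

0.0


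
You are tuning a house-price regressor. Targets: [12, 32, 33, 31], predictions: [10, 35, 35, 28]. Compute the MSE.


Squared errors: (12-10)²=4, (32-35)²=9, (33-35)²=4, (31-28)²=9
Sum = 26
MSE = 26/4 = 13/2

13/2


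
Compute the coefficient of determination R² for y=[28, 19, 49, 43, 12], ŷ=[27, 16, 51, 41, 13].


ȳ = 30.2
SS_res = Σ(y-ŷ)² = 19
SS_tot = Σ(y-ȳ)² = 978.8
R² = 1 - SS_res/SS_tot = 1 - 0.0194 = 0.9806

0.9806


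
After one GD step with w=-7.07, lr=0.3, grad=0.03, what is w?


w_new = w - α·∇
= -7.07 - 0.3·0.03
= -7.07 - 0.009
= -7.079

-7.079


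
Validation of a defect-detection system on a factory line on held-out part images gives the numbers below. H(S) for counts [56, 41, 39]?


Probabilities: [56/136, 41/136, 39/136] ≈ [0.4118, 0.3015, 0.2868]
H = -((56/136)·log₂(56/136) + (41/136)·log₂(41/136) + (39/136)·log₂(39/136))
  = 1.5654 bits

1.5654 bits


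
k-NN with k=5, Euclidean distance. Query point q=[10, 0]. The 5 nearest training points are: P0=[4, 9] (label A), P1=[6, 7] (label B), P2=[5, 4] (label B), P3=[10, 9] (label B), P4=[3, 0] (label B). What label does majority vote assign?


d(q,P0) = 10.8167  (label A)
d(q,P1) = 8.0623  (label B)
d(q,P2) = 6.4031  (label B)
d(q,P3) = 9.0  (label B)
d(q,P4) = 7.0  (label B)
Votes: A=1, B=4
Majority → B

B


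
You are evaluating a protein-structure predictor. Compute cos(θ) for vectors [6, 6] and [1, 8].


A·B = 6·1 + 6·8 = 54
‖A‖ = √72 = 8.4853, ‖B‖ = √65 = 8.0623
cos = 54/(√72·√65) = 54/√4680 = 0.7894

0.7894


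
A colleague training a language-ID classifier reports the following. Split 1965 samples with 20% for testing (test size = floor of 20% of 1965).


Test = ⌊1965·20/100⌋ = 393
Train = 1965 - 393 = 1572

Train: 1572, Test: 393


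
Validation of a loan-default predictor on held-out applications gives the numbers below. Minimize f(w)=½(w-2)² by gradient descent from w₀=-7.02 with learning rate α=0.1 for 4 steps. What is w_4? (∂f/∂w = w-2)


step 1: grad = -7.02-2 = -9.02; w = -7.02 - 0.1·(-9.02) = -6.118
step 2: grad = -6.118-2 = -8.118; w = -6.118 - 0.1·(-8.118) = -5.3062
step 3: grad = -5.3062-2 = -7.3062; w = -5.3062 - 0.1·(-7.3062) = -4.57558
step 4: grad = -4.57558-2 = -6.57558; w = -4.57558 - 0.1·(-6.57558) = -3.918022

-3.918022


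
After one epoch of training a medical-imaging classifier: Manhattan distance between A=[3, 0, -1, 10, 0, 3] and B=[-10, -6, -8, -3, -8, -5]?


d = |3+ 10| + |0+ 6| + |-1+ 8| + |10+ 3| + |0+ 8| + |3+ 5|
  = 13 + 6 + 7 + 13 + 8 + 8
  = 55

55


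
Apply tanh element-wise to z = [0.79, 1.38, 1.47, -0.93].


tanh(0.79) = 0.6584
tanh(1.38) = 0.881
tanh(1.47) = 0.8996
tanh(-0.93) = -0.7306
result = [0.6584, 0.881, 0.8996, -0.7306]

[0.6584, 0.881, 0.8996, -0.7306]


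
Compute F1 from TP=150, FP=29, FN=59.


Precision = 150/179 = 0.838
Recall = 150/209 = 0.7177
F1 = 2·P·R/(P+R) = 2·TP/(2·TP+FP+FN) = 300/(300+29+59) = 300/388 = 0.7732

0.7732


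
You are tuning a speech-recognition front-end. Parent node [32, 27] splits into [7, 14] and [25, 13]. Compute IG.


Parent = [32, 27], H_parent = 0.9948
H_left = 0.9183 (n=21), H_right = 0.9268 (n=38)
H_children = (21/59)·0.9183 + (38/59)·0.9268 = 0.9238
IG = 0.9948 - 0.9238 = 0.071

0.071


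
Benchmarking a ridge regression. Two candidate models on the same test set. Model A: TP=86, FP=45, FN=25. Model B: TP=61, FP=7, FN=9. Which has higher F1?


Model A: P=86/131=0.6565, R=86/111=0.7748, F1=2PR/(P+R)=2TP/(2TP+FP+FN)=172/242=0.7107
Model B: P=61/68=0.8971, R=61/70=0.8714, F1=2PR/(P+R)=2TP/(2TP+FP+FN)=122/138=0.8841
0.7107 < 0.8841 → Model B

Model B


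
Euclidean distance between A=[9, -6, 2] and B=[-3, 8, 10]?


d = √((9+ 3)² + (-6-8)² + (2-10)²)
  = √(144 + 196 + 64)
  = √404 = 20.0998

20.0998


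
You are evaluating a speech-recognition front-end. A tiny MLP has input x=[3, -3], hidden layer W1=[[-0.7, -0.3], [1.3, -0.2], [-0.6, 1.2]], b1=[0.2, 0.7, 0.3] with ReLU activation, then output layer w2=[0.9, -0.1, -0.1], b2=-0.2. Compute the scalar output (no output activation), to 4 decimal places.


z1[0] = (-0.7)·(3) + (-0.3)·(-3) + 0.2 = -1.0
z1[1] = (1.3)·(3) + (-0.2)·(-3) + 0.7 = 5.2
z1[2] = (-0.6)·(3) + (1.2)·(-3) + 0.3 = -5.1
h = ReLU(z1) = [0.0, 5.2, 0.0]
output = (0.9)·(0.0) + (-0.1)·(5.2) + (-0.1)·(0.0) - 0.2 = -0.72

-0.72


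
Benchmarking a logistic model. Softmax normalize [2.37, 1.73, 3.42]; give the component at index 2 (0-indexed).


Exponentials: e^2.37=10.6974, e^1.73=5.6407, e^3.42=30.5694
Sum = 46.9075
Softmax = [0.2281, 0.1203, 0.6517]
p[2] = 30.5694/46.9075 = 0.6517

0.6517


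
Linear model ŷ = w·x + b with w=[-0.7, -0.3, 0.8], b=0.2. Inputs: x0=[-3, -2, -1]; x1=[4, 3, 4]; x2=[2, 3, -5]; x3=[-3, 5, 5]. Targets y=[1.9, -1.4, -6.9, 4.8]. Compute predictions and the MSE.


ŷ0 = (-0.7)·(-3) + (-0.3)·(-2) + (0.8)·(-1) + 0.2 = 2.1
ŷ1 = (-0.7)·(4) + (-0.3)·(3) + (0.8)·(4) + 0.2 = -0.3
ŷ2 = (-0.7)·(2) + (-0.3)·(3) + (0.8)·(-5) + 0.2 = -6.1
ŷ3 = (-0.7)·(-3) + (-0.3)·(5) + (0.8)·(5) + 0.2 = 4.8
errors² = [0.04, 1.21, 0.64, 0.0]
MSE = 1.8900/4 = 0.4725

0.4725


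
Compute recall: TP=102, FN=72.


Recall = TP/(TP+FN)
= 102/(102+72)
= 102/174 = 58.62%

58.62%


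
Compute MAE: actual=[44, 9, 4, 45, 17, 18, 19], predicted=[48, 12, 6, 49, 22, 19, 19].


Absolute errors: |44-48|=4, |9-12|=3, |4-6|=2, |45-49|=4, |17-22|=5, |18-19|=1, |19-19|=0
Sum = 19
MAE = 19/7 = 19/7

19/7


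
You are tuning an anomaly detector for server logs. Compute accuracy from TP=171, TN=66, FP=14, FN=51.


Accuracy = (TP+TN)/(TP+TN+FP+FN)
= (171+66)/(302)
= 237/302 = 78.48%

78.48%


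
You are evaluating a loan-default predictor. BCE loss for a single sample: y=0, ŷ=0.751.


BCE = -[y·ln(p) + (1-y)·ln(1-p)]
= -0 - 1·ln(1-0.751)
= -ln(0.249) = 1.3903

1.3903


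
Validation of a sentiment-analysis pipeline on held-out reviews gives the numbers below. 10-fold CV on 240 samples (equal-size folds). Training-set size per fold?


Fold size = 240/10 = 24
Training per fold = 240 - 24 = 216

216


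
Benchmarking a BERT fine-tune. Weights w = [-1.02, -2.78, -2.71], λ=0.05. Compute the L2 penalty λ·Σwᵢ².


‖w‖₂² = (-1.02)² + (-2.78)² + (-2.71)²
     = 1.0404 + 7.7284 + 7.3441
     = 16.1129
λ·‖w‖₂² = 0.05·16.1129 = 0.805645

0.805645


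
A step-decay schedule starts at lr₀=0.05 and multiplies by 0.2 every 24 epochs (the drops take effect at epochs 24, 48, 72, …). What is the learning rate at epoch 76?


n_drops = ⌊76/24⌋ = 3
lr = 0.05·0.2^3 = 0.05·0.008 = 0.0004

0.0004


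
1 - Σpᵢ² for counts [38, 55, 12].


Probabilities: [38/105, 55/105, 12/105] ≈ [0.3619, 0.5238, 0.1143]
Σpᵢ² = (1444 + 3025 + 144)/105² = 4613/11025
Gini = 1 - Σpᵢ² = 1 - 4613/11025 = 0.5816

0.5816


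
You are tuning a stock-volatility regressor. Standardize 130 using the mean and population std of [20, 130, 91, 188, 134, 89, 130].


μ = 111.7143, σ = 48.3166
z = (130 - 111.7143)/48.3166 = 0.3785

0.3785


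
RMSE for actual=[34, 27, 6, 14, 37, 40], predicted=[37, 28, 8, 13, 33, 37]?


MSE = 40/6 = 6.6667
RMSE = √(40/6) = 2.582

2.582


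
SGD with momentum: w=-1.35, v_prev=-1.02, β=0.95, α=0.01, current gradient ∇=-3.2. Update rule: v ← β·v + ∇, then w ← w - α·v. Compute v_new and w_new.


v_new = 0.95·-1.02 - 3.2 = -0.969 - 3.2 = -4.169
w_new = -1.35 - 0.01·-4.169 = -1.35 + 0.04169 = -1.30831

v_new=-4.169, w_new=-1.30831


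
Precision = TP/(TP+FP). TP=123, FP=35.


Precision = TP/(TP+FP)
= 123/(123+35)
= 123/158 = 77.85%

77.85%


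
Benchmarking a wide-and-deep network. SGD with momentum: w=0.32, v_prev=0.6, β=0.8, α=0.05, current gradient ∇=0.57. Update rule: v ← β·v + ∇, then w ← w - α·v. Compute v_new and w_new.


v_new = 0.8·0.6 + 0.57 = 0.48 + 0.57 = 1.05
w_new = 0.32 - 0.05·1.05 = 0.32 - 0.0525 = 0.2675

v_new=1.05, w_new=0.2675


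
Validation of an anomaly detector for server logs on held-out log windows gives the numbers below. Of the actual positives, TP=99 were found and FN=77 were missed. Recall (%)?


Recall = TP/(TP+FN)
= 99/(99+77)
= 99/176 = 56.25%

56.25%


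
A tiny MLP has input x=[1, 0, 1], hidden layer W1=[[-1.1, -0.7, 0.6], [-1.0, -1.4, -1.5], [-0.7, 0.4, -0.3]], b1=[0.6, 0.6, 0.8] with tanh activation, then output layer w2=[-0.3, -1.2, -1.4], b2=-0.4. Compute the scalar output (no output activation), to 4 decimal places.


z1[0] = (-1.1)·(1) + (-0.7)·(0) + (0.6)·(1) + 0.6 = 0.1
z1[1] = (-1.0)·(1) + (-1.4)·(0) + (-1.5)·(1) + 0.6 = -1.9
z1[2] = (-0.7)·(1) + (0.4)·(0) + (-0.3)·(1) + 0.8 = -0.2
h = tanh(z1) = [0.0997, -0.9562, -0.1974]
output = (-0.3)·(0.0997) + (-1.2)·(-0.9562) + (-1.4)·(-0.1974) - 0.4 = 0.9939

0.9939


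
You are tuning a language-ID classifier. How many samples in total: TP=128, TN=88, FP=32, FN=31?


Total = TP + TN + FP + FN
= 128 + 88 + 32 + 31
= 279
(Predicted positive: 160, predicted negative: 119)

279


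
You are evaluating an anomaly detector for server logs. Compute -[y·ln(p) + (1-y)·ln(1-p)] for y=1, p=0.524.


BCE = -[y·ln(p) + (1-y)·ln(1-p)]
= -1·ln(0.524) - 0
= -ln(0.524) = 0.6463

0.6463


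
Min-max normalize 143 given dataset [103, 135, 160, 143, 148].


min=103, max=160
(143-103)/(160-103) = 40/57 = 0.7018

0.7018


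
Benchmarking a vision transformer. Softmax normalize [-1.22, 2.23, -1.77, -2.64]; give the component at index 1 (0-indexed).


Exponentials: e^-1.22=0.2952, e^2.23=9.2999, e^-1.77=0.1703, e^-2.64=0.0714
Sum = 9.8368
Softmax = [0.03, 0.9454, 0.0173, 0.0073]
p[1] = 9.2999/9.8368 = 0.9454

0.9454


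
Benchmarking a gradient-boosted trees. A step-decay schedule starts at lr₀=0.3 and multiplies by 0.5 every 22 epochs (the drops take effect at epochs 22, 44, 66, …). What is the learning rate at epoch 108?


n_drops = ⌊108/22⌋ = 4
lr = 0.3·0.5^4 = 0.3·0.0625 = 0.01875

0.01875


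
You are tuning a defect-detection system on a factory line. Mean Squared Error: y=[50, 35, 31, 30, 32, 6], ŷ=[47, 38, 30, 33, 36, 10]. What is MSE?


Squared errors: (50-47)²=9, (35-38)²=9, (31-30)²=1, (30-33)²=9, (32-36)²=16, (6-10)²=16
Sum = 60
MSE = 60/6 = 10

10


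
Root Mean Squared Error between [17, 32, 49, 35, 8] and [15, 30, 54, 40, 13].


MSE = 83/5 = 16.6
RMSE = √(83/5) = 4.0743

4.0743


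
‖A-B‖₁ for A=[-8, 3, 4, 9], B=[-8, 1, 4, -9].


d = |-8+ 8| + |3-1| + |4-4| + |9+ 9|
  = 0 + 2 + 0 + 18
  = 20

20


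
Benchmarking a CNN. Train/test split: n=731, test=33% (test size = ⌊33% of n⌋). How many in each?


Test = ⌊731·33/100⌋ = 241
Train = 731 - 241 = 490

Train: 490, Test: 241


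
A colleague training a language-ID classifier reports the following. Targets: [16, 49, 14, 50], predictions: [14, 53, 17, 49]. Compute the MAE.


Absolute errors: |16-14|=2, |49-53|=4, |14-17|=3, |50-49|=1
Sum = 10
MAE = 10/4 = 5/2

5/2


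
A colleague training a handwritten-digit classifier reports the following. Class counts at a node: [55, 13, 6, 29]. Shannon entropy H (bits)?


Probabilities: [55/103, 13/103, 6/103, 29/103] ≈ [0.534, 0.1262, 0.0583, 0.2816]
H = -((55/103)·log₂(55/103) + (13/103)·log₂(13/103) + (6/103)·log₂(6/103) + (29/103)·log₂(29/103))
  = 1.614 bits

1.614 bits


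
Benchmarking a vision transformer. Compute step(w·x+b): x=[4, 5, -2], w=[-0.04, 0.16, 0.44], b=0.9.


z = (4)·(-0.04) + (5)·(0.16) + (-2)·(0.44) + 0.9
  = 0.66
step(z) = 1 (z≥0)

1


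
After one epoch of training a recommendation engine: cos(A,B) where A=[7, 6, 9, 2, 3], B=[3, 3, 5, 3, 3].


A·B = 7·3 + 6·3 + 9·5 + 2·3 + 3·3 = 99
‖A‖ = √179 = 13.3791, ‖B‖ = √61 = 7.8102
cos = 99/(√179·√61) = 99/√10919 = 0.9474

0.9474


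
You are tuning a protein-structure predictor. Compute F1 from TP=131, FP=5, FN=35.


Precision = 131/136 = 0.9632
Recall = 131/166 = 0.7892
F1 = 2·P·R/(P+R) = 2·TP/(2·TP+FP+FN) = 262/(262+5+35) = 262/302 = 0.8675

0.8675


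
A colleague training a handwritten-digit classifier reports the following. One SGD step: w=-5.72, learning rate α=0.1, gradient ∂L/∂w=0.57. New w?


w_new = w - α·∇
= -5.72 - 0.1·0.57
= -5.72 - 0.057
= -5.777

-5.777


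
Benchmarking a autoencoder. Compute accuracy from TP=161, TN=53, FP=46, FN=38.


Accuracy = (TP+TN)/(TP+TN+FP+FN)
= (161+53)/(298)
= 214/298 = 71.81%

71.81%


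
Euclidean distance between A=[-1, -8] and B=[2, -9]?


d = √((-1-2)² + (-8+ 9)²)
  = √(9 + 1)
  = √10 = 3.1623

3.1623


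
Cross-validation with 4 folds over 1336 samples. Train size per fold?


Fold size = 1336/4 = 334
Training per fold = 1336 - 334 = 1002

1002


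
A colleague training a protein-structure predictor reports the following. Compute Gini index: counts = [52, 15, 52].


Probabilities: [52/119, 15/119, 52/119] ≈ [0.437, 0.1261, 0.437]
Σpᵢ² = (2704 + 225 + 2704)/119² = 5633/14161
Gini = 1 - Σpᵢ² = 1 - 5633/14161 = 0.6022

0.6022


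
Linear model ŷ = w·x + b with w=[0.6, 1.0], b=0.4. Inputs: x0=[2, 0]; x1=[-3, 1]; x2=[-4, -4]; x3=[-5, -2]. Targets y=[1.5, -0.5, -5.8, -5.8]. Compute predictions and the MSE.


ŷ0 = (0.6)·(2) + (1.0)·(0) + 0.4 = 1.6
ŷ1 = (0.6)·(-3) + (1.0)·(1) + 0.4 = -0.4
ŷ2 = (0.6)·(-4) + (1.0)·(-4) + 0.4 = -6.0
ŷ3 = (0.6)·(-5) + (1.0)·(-2) + 0.4 = -4.6
errors² = [0.01, 0.01, 0.04, 1.44]
MSE = 1.5000/4 = 0.375

0.375


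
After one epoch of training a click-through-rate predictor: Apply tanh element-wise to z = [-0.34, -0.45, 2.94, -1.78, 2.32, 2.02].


tanh(-0.34) = -0.3275
tanh(-0.45) = -0.4219
tanh(2.94) = 0.9944
tanh(-1.78) = -0.9447
tanh(2.32) = 0.9809
tanh(2.02) = 0.9654
result = [-0.3275, -0.4219, 0.9944, -0.9447, 0.9809, 0.9654]

[-0.3275, -0.4219, 0.9944, -0.9447, 0.9809, 0.9654]


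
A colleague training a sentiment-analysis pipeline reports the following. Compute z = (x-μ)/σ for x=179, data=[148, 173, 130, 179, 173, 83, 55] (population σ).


μ = 134.4286, σ = 44.9122
z = (179 - 134.4286)/44.9122 = 0.9924

0.9924


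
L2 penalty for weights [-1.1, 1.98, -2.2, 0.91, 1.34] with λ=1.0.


‖w‖₂² = (-1.1)² + (1.98)² + (-2.2)² + (0.91)² + (1.34)²
     = 1.21 + 3.9204 + 4.84 + 0.8281 + 1.7956
     = 12.5941
λ·‖w‖₂² = 1.0·12.5941 = 12.5941

12.5941


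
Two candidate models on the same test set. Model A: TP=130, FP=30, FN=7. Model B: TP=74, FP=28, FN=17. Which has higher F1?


Model A: P=130/160=0.8125, R=130/137=0.9489, F1=2PR/(P+R)=2TP/(2TP+FP+FN)=260/297=0.8754
Model B: P=74/102=0.7255, R=74/91=0.8132, F1=2PR/(P+R)=2TP/(2TP+FP+FN)=148/193=0.7668
0.8754 > 0.7668 → Model A

Model A


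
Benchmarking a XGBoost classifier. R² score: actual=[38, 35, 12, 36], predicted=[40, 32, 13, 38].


ȳ = 30.25
SS_res = Σ(y-ŷ)² = 18
SS_tot = Σ(y-ȳ)² = 448.75
R² = 1 - SS_res/SS_tot = 1 - 0.0401 = 0.9599

0.9599


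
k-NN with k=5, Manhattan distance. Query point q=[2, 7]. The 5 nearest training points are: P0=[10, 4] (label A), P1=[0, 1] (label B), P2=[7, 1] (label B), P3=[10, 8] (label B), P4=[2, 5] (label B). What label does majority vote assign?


d(q,P0) = 11  (label A)
d(q,P1) = 8  (label B)
d(q,P2) = 11  (label B)
d(q,P3) = 9  (label B)
d(q,P4) = 2  (label B)
Votes: A=1, B=4
Majority → B

B


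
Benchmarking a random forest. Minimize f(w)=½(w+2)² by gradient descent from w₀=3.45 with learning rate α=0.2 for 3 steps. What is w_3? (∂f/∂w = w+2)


step 1: grad = 3.45+2 = 5.45; w = 3.45 - 0.2·(5.45) = 2.36
step 2: grad = 2.36+2 = 4.36; w = 2.36 - 0.2·(4.36) = 1.488
step 3: grad = 1.488+2 = 3.488; w = 1.488 - 0.2·(3.488) = 0.7904

0.7904


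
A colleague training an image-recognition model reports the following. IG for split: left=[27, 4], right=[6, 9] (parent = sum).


Parent = [33, 13], H_parent = 0.859
H_left = 0.5548 (n=31), H_right = 0.971 (n=15)
H_children = (31/46)·0.5548 + (15/46)·0.971 = 0.6905
IG = 0.859 - 0.6905 = 0.1685

0.1685


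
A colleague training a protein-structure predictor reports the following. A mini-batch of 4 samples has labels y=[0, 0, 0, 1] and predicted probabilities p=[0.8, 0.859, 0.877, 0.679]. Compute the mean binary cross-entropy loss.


L[0] = -ln(1-0.8) = -ln(0.2) = 1.6094
L[1] = -ln(1-0.859) = -ln(0.141) = 1.959
L[2] = -ln(1-0.877) = -ln(0.123) = 2.0956
L[3] = -ln(0.679) = 0.3871
mean = (1.6094 + 1.959 + 2.0956 + 0.3871)/4 = 1.5128

1.5128


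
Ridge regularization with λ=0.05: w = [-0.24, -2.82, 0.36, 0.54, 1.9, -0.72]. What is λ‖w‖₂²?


‖w‖₂² = (-0.24)² + (-2.82)² + (0.36)² + (0.54)² + (1.9)² + (-0.72)²
     = 0.0576 + 7.9524 + 0.1296 + 0.2916 + 3.61 + 0.5184
     = 12.5596
λ·‖w‖₂² = 0.05·12.5596 = 0.62798

0.62798


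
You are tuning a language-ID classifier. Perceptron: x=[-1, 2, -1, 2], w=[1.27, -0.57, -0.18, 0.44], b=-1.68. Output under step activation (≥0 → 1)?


z = (-1)·(1.27) + (2)·(-0.57) + (-1)·(-0.18) + (2)·(0.44) - 1.68
  = -3.03
step(z) = 0 (z<0)

0


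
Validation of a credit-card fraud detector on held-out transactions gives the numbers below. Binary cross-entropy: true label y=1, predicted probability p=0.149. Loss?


BCE = -[y·ln(p) + (1-y)·ln(1-p)]
= -1·ln(0.149) - 0
= -ln(0.149) = 1.9038

1.9038


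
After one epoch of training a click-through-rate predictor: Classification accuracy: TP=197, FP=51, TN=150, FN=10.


Accuracy = (TP+TN)/(TP+TN+FP+FN)
= (197+150)/(408)
= 347/408 = 85.05%

85.05%


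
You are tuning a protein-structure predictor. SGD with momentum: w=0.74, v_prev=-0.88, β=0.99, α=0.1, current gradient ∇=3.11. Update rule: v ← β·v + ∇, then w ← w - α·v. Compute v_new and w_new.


v_new = 0.99·-0.88 + 3.11 = -0.8712 + 3.11 = 2.2388
w_new = 0.74 - 0.1·2.2388 = 0.74 - 0.22388 = 0.51612

v_new=2.2388, w_new=0.51612


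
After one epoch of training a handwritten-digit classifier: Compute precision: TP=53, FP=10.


Precision = TP/(TP+FP)
= 53/(53+10)
= 53/63 = 84.13%

84.13%


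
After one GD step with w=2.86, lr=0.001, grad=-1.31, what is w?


w_new = w - α·∇
= 2.86 - 0.001·-1.31
= 2.86 + 0.00131
= 2.86131

2.86131


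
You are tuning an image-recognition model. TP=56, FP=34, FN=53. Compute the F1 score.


Precision = 56/90 = 0.6222
Recall = 56/109 = 0.5138
F1 = 2·P·R/(P+R) = 2·TP/(2·TP+FP+FN) = 112/(112+34+53) = 112/199 = 0.5628

0.5628


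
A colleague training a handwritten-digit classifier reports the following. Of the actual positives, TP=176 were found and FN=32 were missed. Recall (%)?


Recall = TP/(TP+FN)
= 176/(176+32)
= 176/208 = 84.62%

84.62%


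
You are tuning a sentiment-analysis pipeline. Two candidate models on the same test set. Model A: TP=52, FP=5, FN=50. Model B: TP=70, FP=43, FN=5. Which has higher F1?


Model A: P=52/57=0.9123, R=52/102=0.5098, F1=2PR/(P+R)=2TP/(2TP+FP+FN)=104/159=0.6541
Model B: P=70/113=0.6195, R=70/75=0.9333, F1=2PR/(P+R)=2TP/(2TP+FP+FN)=140/188=0.7447
0.6541 < 0.7447 → Model B

Model B


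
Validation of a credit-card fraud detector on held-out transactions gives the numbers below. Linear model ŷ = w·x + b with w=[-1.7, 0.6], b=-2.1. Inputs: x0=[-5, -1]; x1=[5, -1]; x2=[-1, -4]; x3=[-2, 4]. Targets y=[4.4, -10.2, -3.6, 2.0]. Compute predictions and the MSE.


ŷ0 = (-1.7)·(-5) + (0.6)·(-1) - 2.1 = 5.8
ŷ1 = (-1.7)·(5) + (0.6)·(-1) - 2.1 = -11.2
ŷ2 = (-1.7)·(-1) + (0.6)·(-4) - 2.1 = -2.8
ŷ3 = (-1.7)·(-2) + (0.6)·(4) - 2.1 = 3.7
errors² = [1.96, 1.0, 0.64, 2.89]
MSE = 6.4900/4 = 1.6225

1.6225


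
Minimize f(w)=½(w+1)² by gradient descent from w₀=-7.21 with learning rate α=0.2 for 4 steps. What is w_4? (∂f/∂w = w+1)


step 1: grad = -7.21+1 = -6.21; w = -7.21 - 0.2·(-6.21) = -5.968
step 2: grad = -5.968+1 = -4.968; w = -5.968 - 0.2·(-4.968) = -4.9744
step 3: grad = -4.9744+1 = -3.9744; w = -4.9744 - 0.2·(-3.9744) = -4.17952
step 4: grad = -4.17952+1 = -3.17952; w = -4.17952 - 0.2·(-3.17952) = -3.543616

-3.543616


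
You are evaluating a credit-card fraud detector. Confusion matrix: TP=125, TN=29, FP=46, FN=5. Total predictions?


Total = TP + TN + FP + FN
= 125 + 29 + 46 + 5
= 205
(Predicted positive: 171, predicted negative: 34)

205


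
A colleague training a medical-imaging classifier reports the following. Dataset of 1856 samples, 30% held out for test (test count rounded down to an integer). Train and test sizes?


Test = ⌊1856·30/100⌋ = 556
Train = 1856 - 556 = 1300

Train: 1300, Test: 556


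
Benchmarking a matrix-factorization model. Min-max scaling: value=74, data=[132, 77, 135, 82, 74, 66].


min=66, max=135
(74-66)/(135-66) = 8/69 = 0.1159

0.1159


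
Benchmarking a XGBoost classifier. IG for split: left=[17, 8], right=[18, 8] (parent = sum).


Parent = [35, 16], H_parent = 0.8974
H_left = 0.9044 (n=25), H_right = 0.8905 (n=26)
H_children = (25/51)·0.9044 + (26/51)·0.8905 = 0.8973
IG = 0.8974 - 0.8973 = 0.0001

0.0001


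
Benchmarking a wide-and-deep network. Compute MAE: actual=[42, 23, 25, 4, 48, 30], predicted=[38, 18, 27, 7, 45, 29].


Absolute errors: |42-38|=4, |23-18|=5, |25-27|=2, |4-7|=3, |48-45|=3, |30-29|=1
Sum = 18
MAE = 18/6 = 3

3


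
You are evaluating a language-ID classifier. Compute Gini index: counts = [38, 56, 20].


Probabilities: [38/114, 56/114, 20/114] ≈ [0.3333, 0.4912, 0.1754]
Σpᵢ² = (1444 + 3136 + 400)/114² = 4980/12996
Gini = 1 - Σpᵢ² = 1 - 4980/12996 = 0.6168

0.6168


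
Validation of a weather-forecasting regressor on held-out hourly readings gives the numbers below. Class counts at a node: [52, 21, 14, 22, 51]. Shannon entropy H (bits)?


Probabilities: [52/160, 21/160, 14/160, 22/160, 51/160] ≈ [0.325, 0.1313, 0.0875, 0.1375, 0.3187]
H = -((52/160)·log₂(52/160) + (21/160)·log₂(21/160) + (14/160)·log₂(14/160) + (22/160)·log₂(22/160) + (51/160)·log₂(51/160))
  = 2.1384 bits

2.1384 bits


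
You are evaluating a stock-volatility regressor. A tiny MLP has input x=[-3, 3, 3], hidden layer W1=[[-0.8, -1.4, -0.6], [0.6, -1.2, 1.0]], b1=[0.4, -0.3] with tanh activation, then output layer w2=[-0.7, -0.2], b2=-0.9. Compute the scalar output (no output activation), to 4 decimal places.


z1[0] = (-0.8)·(-3) + (-1.4)·(3) + (-0.6)·(3) + 0.4 = -3.2
z1[1] = (0.6)·(-3) + (-1.2)·(3) + (1.0)·(3) - 0.3 = -2.7
h = tanh(z1) = [-0.9967, -0.991]
output = (-0.7)·(-0.9967) + (-0.2)·(-0.991) - 0.9 = -0.0041

-0.0041


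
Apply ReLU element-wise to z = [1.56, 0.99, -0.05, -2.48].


ReLU(1.56) = max(0, 1.56) = 1.56
ReLU(0.99) = max(0, 0.99) = 0.99
ReLU(-0.05) = max(0, -0.05) = 0.0
ReLU(-2.48) = max(0, -2.48) = 0.0
result = [1.56, 0.99, 0.0, 0.0]

[1.56, 0.99, 0.0, 0.0]


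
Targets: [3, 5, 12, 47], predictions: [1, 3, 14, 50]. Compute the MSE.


Squared errors: (3-1)²=4, (5-3)²=4, (12-14)²=4, (47-50)²=9
Sum = 21
MSE = 21/4 = 21/4

21/4


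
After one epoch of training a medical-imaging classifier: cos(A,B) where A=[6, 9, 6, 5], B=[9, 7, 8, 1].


A·B = 6·9 + 9·7 + 6·8 + 5·1 = 170
‖A‖ = √178 = 13.3417, ‖B‖ = √195 = 13.9642
cos = 170/(√178·√195) = 170/√34710 = 0.9125

0.9125


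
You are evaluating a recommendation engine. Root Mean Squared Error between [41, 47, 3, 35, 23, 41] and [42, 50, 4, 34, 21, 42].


MSE = 17/6 = 2.8333
RMSE = √(17/6) = 1.6833

1.6833


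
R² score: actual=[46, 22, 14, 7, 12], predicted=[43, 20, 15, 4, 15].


ȳ = 20.2
SS_res = Σ(y-ŷ)² = 32
SS_tot = Σ(y-ȳ)² = 948.8
R² = 1 - SS_res/SS_tot = 1 - 0.0337 = 0.9663

0.9663


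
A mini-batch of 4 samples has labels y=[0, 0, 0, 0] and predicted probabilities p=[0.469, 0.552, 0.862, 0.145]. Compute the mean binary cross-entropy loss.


L[0] = -ln(1-0.469) = -ln(0.531) = 0.633
L[1] = -ln(1-0.552) = -ln(0.448) = 0.803
L[2] = -ln(1-0.862) = -ln(0.138) = 1.9805
L[3] = -ln(1-0.145) = -ln(0.855) = 0.1567
mean = (0.633 + 0.803 + 1.9805 + 0.1567)/4 = 0.8933

0.8933


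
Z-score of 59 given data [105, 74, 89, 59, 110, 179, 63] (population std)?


μ = 97, σ = 38.0789
z = (59 - 97)/38.0789 = -0.9979

-0.9979


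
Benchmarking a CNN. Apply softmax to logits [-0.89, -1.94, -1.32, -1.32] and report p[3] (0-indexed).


Exponentials: e^-0.89=0.4107, e^-1.94=0.1437, e^-1.32=0.2671, e^-1.32=0.2671
Sum = 1.0886
Softmax = [0.3772, 0.132, 0.2454, 0.2454]
p[3] = 0.2671/1.0886 = 0.2454

0.2454


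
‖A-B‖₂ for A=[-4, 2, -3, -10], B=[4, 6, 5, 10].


d = √((-4-4)² + (2-6)² + (-3-5)² + (-10-10)²)
  = √(64 + 16 + 64 + 400)
  = √544 = 23.3238

23.3238


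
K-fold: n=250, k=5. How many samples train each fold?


Fold size = 250/5 = 50
Training per fold = 250 - 50 = 200

200


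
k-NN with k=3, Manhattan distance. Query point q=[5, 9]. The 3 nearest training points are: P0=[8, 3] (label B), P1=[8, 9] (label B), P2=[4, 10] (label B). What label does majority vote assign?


d(q,P0) = 9  (label B)
d(q,P1) = 3  (label B)
d(q,P2) = 2  (label B)
Votes: A=0, B=3
Majority → B

B


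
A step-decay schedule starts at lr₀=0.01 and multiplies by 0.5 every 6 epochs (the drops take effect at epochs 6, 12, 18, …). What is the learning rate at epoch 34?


n_drops = ⌊34/6⌋ = 5
lr = 0.01·0.5^5 = 0.01·0.03125 = 0.0003125

0.0003125


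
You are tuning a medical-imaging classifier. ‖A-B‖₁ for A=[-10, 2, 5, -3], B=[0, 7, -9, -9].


d = |-10-0| + |2-7| + |5+ 9| + |-3+ 9|
  = 10 + 5 + 14 + 6
  = 35

35


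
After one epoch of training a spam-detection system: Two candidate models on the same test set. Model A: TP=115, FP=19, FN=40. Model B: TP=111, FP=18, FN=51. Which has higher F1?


Model A: P=115/134=0.8582, R=115/155=0.7419, F1=2PR/(P+R)=2TP/(2TP+FP+FN)=230/289=0.7958
Model B: P=111/129=0.8605, R=111/162=0.6852, F1=2PR/(P+R)=2TP/(2TP+FP+FN)=222/291=0.7629
0.7958 > 0.7629 → Model A

Model A


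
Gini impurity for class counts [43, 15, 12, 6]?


Probabilities: [43/76, 15/76, 12/76, 6/76] ≈ [0.5658, 0.1974, 0.1579, 0.0789]
Σpᵢ² = (1849 + 225 + 144 + 36)/76² = 2254/5776
Gini = 1 - Σpᵢ² = 1 - 2254/5776 = 0.6098

0.6098


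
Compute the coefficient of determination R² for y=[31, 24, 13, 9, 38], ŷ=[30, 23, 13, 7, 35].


ȳ = 23
SS_res = Σ(y-ŷ)² = 15
SS_tot = Σ(y-ȳ)² = 586
R² = 1 - SS_res/SS_tot = 1 - 0.0256 = 0.9744

0.9744


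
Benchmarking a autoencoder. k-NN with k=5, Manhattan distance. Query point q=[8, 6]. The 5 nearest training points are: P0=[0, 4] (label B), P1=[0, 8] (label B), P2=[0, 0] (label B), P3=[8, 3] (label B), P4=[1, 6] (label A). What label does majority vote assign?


d(q,P0) = 10  (label B)
d(q,P1) = 10  (label B)
d(q,P2) = 14  (label B)
d(q,P3) = 3  (label B)
d(q,P4) = 7  (label A)
Votes: A=1, B=4
Majority → B

B


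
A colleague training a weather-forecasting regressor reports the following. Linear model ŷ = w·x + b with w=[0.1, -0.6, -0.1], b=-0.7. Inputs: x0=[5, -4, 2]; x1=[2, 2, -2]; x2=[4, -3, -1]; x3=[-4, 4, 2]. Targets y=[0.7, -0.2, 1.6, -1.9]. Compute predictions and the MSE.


ŷ0 = (0.1)·(5) + (-0.6)·(-4) + (-0.1)·(2) - 0.7 = 2.0
ŷ1 = (0.1)·(2) + (-0.6)·(2) + (-0.1)·(-2) - 0.7 = -1.5
ŷ2 = (0.1)·(4) + (-0.6)·(-3) + (-0.1)·(-1) - 0.7 = 1.6
ŷ3 = (0.1)·(-4) + (-0.6)·(4) + (-0.1)·(2) - 0.7 = -3.7
errors² = [1.69, 1.69, 0.0, 3.24]
MSE = 6.6200/4 = 1.655

1.655


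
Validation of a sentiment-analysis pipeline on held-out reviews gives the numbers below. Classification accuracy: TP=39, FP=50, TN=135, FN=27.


Accuracy = (TP+TN)/(TP+TN+FP+FN)
= (39+135)/(251)
= 174/251 = 69.32%

69.32%


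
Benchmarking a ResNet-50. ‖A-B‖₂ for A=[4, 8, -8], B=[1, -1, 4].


d = √((4-1)² + (8+ 1)² + (-8-4)²)
  = √(9 + 81 + 144)
  = √234 = 15.2971

15.2971


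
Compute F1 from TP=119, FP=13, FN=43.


Precision = 119/132 = 0.9015
Recall = 119/162 = 0.7346
F1 = 2·P·R/(P+R) = 2·TP/(2·TP+FP+FN) = 238/(238+13+43) = 238/294 = 0.8095

0.8095


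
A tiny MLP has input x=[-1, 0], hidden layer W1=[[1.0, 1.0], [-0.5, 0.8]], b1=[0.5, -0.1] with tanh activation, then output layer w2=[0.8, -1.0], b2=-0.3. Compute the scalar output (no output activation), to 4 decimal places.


z1[0] = (1.0)·(-1) + (1.0)·(0) + 0.5 = -0.5
z1[1] = (-0.5)·(-1) + (0.8)·(0) - 0.1 = 0.4
h = tanh(z1) = [-0.4621, 0.3799]
output = (0.8)·(-0.4621) + (-1.0)·(0.3799) - 0.3 = -1.0496

-1.0496


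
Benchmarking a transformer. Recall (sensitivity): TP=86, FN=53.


Recall = TP/(TP+FN)
= 86/(86+53)
= 86/139 = 61.87%

61.87%


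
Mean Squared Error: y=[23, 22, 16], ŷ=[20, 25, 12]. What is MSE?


Squared errors: (23-20)²=9, (22-25)²=9, (16-12)²=16
Sum = 34
MSE = 34/3 = 34/3

34/3


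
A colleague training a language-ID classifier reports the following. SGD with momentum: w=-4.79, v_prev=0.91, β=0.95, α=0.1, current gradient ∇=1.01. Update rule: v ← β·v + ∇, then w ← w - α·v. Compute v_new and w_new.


v_new = 0.95·0.91 + 1.01 = 0.8645 + 1.01 = 1.8745
w_new = -4.79 - 0.1·1.8745 = -4.79 - 0.18745 = -4.97745

v_new=1.8745, w_new=-4.97745
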